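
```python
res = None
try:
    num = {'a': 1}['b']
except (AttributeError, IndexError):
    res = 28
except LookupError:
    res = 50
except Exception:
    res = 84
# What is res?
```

Step-by-step execution trace:
1. `num = {'a': 1}['b']` raises KeyError.
2. `except (AttributeError, IndexError)` does not match KeyError; skipped.
3. `except LookupError` matches (KeyError is a subclass of LookupError) → res = 50.
4. `except Exception` is not reached.
Result: 50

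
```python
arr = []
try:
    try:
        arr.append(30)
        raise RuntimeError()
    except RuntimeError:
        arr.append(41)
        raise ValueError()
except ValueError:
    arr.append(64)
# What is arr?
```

Step-by-step execution trace:
1. Inner try: `arr.append(30)` → arr = [30].
2. `raise RuntimeError()` raises RuntimeError.
3. Inner `except RuntimeError` matches → `arr.append(41)` → arr = [30, 41].
4. `raise ValueError()` raises ValueError; propagates to outer try.
5. Outer `except ValueError` matches → `arr.append(64)` → arr = [30, 41, 64].
Result: [30, 41, 64]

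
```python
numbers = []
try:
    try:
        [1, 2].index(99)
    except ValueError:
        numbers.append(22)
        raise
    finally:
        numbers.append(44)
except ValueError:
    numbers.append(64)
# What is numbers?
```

Step-by-step execution trace:
1. Inner try: `[1, 2].index(99)` raises ValueError.
2. Inner `except ValueError` matches → `numbers.append(22)` → numbers = [22].
3. bare `raise` re-raises ValueError.
4. Inner `finally` runs during unwinding: `numbers.append(44)` → numbers = [22, 44].
5. Outer `except ValueError` matches → `numbers.append(64)` → numbers = [22, 44, 64].
Result: [22, 44, 64]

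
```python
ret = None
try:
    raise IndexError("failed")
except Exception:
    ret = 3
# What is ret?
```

Step-by-step execution trace:
1. `raise IndexError(...)` raises IndexError.
2. `except Exception` matches (IndexError is a subclass of Exception) → ret = 3.
Result: 3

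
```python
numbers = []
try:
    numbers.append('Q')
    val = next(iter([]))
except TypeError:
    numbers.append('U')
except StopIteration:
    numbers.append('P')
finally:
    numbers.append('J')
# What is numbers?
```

Step-by-step execution trace:
1. try: `numbers.append('Q')` → numbers = ['Q'].
2. `val = next(iter([]))` raises StopIteration.
3. `except TypeError` does not match StopIteration; skipped.
4. `except StopIteration` matches → `numbers.append('P')` → numbers = ['Q', 'P'].
5. finally always runs: `numbers.append('J')` → numbers = ['Q', 'P', 'J'].
Result: ['Q', 'P', 'J']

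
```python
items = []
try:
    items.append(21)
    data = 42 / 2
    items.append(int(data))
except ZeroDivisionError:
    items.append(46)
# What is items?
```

Step-by-step execution trace:
1. try: `items.append(21)` → items = [21].
2. `data = 42 / 2` → data = 21.0. No exception raised.
3. `items.append(int(data))` → items = [21, 21].
4. `except ZeroDivisionError` is skipped (no exception was raised).
Result: [21, 21]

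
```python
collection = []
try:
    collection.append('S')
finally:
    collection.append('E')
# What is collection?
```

Step-by-step execution trace:
1. try: `collection.append('S')` → collection = ['S'].
2. The try body completes without raising.
3. finally always runs: `collection.append('E')` → collection = ['S', 'E'].
Result: ['S', 'E']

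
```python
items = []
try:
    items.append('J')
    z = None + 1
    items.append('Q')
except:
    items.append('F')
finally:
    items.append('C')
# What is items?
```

Step-by-step execution trace:
1. try: `items.append('J')` → items = ['J'].
2. `z = None + 1` raises TypeError; `items.append('Q')` is not reached.
3. bare `except` matches → `items.append('F')` → items = ['J', 'F'].
4. finally always runs: `items.append('C')` → items = ['J', 'F', 'C'].
Result: ['J', 'F', 'C']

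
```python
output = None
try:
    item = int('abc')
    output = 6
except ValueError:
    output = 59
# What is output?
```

Step-by-step execution trace:
1. `item = int('abc')` raises ValueError.
2. `output = 6` is not reached.
3. `except ValueError` matches → output = 59.
Result: 59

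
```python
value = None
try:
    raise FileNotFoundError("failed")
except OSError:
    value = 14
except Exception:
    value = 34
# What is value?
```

Step-by-step execution trace:
1. `raise FileNotFoundError(...)` raises FileNotFoundError.
2. `except OSError` matches (FileNotFoundError is a subclass of OSError) → value = 14.
3. `except Exception` is not reached.
Result: 14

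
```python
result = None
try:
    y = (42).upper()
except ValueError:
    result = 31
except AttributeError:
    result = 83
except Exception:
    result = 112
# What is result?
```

Step-by-step execution trace:
1. `y = (42).upper()` raises AttributeError.
2. `except ValueError` does not match AttributeError; skipped.
3. `except AttributeError` matches → result = 83.
4. Remaining except clauses are skipped.
Result: 83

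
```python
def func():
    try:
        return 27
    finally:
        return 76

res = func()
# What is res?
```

Step-by-step execution trace:
1. `func()` enters try: `return 27` sets pending return value 27.
2. Before returning, `finally: return 76` runs and overrides the pending return.
3. func() returns 76 → res = 76.
Result: 76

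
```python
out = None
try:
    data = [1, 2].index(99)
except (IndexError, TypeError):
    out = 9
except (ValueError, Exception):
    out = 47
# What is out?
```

Step-by-step execution trace:
1. `data = [1, 2].index(99)` raises ValueError.
2. `except (IndexError, TypeError)` does not match ValueError; skipped.
3. `except (ValueError, Exception)` matches (ValueError is in the tuple) → out = 47.
Result: 47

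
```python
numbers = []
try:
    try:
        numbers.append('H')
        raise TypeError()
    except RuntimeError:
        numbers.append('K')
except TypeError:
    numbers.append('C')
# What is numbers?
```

Step-by-step execution trace:
1. Inner try: `numbers.append('H')` → numbers = ['H'].
2. `raise TypeError()` raises TypeError.
3. Inner `except RuntimeError` does not match TypeError; exception propagates to outer try.
4. Outer `except TypeError` matches → `numbers.append('C')` → numbers = ['H', 'C'].
Result: ['H', 'C']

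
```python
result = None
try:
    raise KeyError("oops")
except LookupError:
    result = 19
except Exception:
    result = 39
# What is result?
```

Step-by-step execution trace:
1. `raise KeyError(...)` raises KeyError.
2. `except LookupError` matches (KeyError is a subclass of LookupError) → result = 19.
3. `except Exception` is not reached.
Result: 19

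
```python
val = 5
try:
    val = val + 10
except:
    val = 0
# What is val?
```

Step-by-step execution trace:
1. val starts at 5.
2. try: `val = val + 10` → val = 15. No exception raised.
3. `except` is skipped.
Result: 15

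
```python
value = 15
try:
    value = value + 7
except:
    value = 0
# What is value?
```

Step-by-step execution trace:
1. value starts at 15.
2. try: `value = value + 7` → value = 22. No exception raised.
3. `except` is skipped.
Result: 22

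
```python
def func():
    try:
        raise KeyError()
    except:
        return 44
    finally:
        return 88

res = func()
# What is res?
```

Step-by-step execution trace:
1. `func()` enters try: `raise KeyError()` raises KeyError.
2. bare `except` matches → `return 44` sets pending return value 44.
3. Before returning, `finally: return 88` runs and overrides the pending return.
4. func() returns 88 → res = 88.
Result: 88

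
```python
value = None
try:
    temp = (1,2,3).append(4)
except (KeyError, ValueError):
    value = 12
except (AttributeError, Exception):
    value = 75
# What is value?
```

Step-by-step execution trace:
1. `temp = (1,2,3).append(4)` raises AttributeError.
2. `except (KeyError, ValueError)` does not match AttributeError; skipped.
3. `except (AttributeError, Exception)` matches (AttributeError is in the tuple) → value = 75.
Result: 75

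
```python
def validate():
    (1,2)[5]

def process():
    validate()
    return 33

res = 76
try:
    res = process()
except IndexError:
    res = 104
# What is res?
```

Step-by-step execution trace:
1. res starts at 76.
2. try: `process()` calls `validate()`.
3. `validate()` evaluates `(1,2)[5]`, which raises IndexError; it propagates through process (uncaught).
4. `return 33` in process is not reached; the assignment to res does not complete.
5. `except IndexError` matches → res = 104.
Result: 104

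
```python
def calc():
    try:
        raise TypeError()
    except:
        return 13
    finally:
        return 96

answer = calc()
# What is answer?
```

Step-by-step execution trace:
1. `calc()` enters try: `raise TypeError()` raises TypeError.
2. bare `except` matches → `return 13` sets pending return value 13.
3. Before returning, `finally: return 96` runs and overrides the pending return.
4. calc() returns 96 → answer = 96.
Result: 96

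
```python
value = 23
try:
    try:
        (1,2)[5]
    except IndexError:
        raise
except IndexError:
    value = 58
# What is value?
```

Step-by-step execution trace:
1. Inner try: `(1,2)[5]` raises IndexError.
2. Inner `except IndexError` matches; bare `raise` re-raises the same IndexError.
3. Outer `except IndexError` matches → value = 58.
Result: 58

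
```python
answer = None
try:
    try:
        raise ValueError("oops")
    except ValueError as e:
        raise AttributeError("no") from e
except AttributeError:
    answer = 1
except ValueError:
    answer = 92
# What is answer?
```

Step-by-step execution trace:
1. Inner try raises ValueError; inner `except ValueError as e` catches it.
2. `raise AttributeError(...) from e` raises AttributeError (ValueError is attached as __cause__, but only AttributeError is active).
3. Outer `except AttributeError` matches → answer = 1.
4. `except ValueError` is not reached.
Result: 1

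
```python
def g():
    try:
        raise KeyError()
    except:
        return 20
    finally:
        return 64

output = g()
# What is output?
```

Step-by-step execution trace:
1. `g()` enters try: `raise KeyError()` raises KeyError.
2. bare `except` matches → `return 20` sets pending return value 20.
3. Before returning, `finally: return 64` runs and overrides the pending return.
4. g() returns 64 → output = 64.
Result: 64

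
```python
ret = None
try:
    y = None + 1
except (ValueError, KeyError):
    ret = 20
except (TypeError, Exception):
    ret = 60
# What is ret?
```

Step-by-step execution trace:
1. `y = None + 1` raises TypeError.
2. `except (ValueError, KeyError)` does not match TypeError; skipped.
3. `except (TypeError, Exception)` matches (TypeError is in the tuple) → ret = 60.
Result: 60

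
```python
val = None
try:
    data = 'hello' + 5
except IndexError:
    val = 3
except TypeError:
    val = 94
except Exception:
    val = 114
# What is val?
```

Step-by-step execution trace:
1. `data = 'hello' + 5` raises TypeError.
2. `except IndexError` does not match TypeError; skipped.
3. `except TypeError` matches → val = 94.
4. Remaining except clauses are skipped.
Result: 94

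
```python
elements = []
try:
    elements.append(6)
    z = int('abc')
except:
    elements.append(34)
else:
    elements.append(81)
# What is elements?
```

Step-by-step execution trace:
1. try: `elements.append(6)` → elements = [6].
2. `z = int('abc')` raises ValueError.
3. bare `except` matches → `elements.append(34)` → elements = [6, 34].
4. `else` is skipped (an exception was raised).
Result: [6, 34]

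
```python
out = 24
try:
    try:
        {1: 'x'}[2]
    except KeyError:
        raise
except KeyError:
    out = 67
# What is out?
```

Step-by-step execution trace:
1. Inner try: `{1: 'x'}[2]` raises KeyError.
2. Inner `except KeyError` matches; bare `raise` re-raises the same KeyError.
3. Outer `except KeyError` matches → out = 67.
Result: 67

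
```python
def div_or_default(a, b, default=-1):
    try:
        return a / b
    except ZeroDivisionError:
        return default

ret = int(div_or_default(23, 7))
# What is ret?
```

Step-by-step execution trace:
1. `div_or_default(23, 7)` enters try: `return 23 / 7` → returns 3.2857142857142856. No exception raised.
2. `except ZeroDivisionError` is skipped.
3. `int(3.2857142857142856)` → 3 → ret = 3.
Result: 3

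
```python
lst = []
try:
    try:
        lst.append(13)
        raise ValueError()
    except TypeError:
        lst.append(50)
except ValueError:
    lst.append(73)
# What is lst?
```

Step-by-step execution trace:
1. Inner try: `lst.append(13)` → lst = [13].
2. `raise ValueError()` raises ValueError.
3. Inner `except TypeError` does not match ValueError; exception propagates to outer try.
4. Outer `except ValueError` matches → `lst.append(73)` → lst = [13, 73].
Result: [13, 73]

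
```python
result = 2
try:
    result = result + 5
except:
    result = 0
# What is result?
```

Step-by-step execution trace:
1. result starts at 2.
2. try: `result = result + 5` → result = 7. No exception raised.
3. `except` is skipped.
Result: 7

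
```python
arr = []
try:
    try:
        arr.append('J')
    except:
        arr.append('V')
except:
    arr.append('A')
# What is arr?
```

Step-by-step execution trace:
1. Inner try: `arr.append('J')` → arr = ['J']. No exception raised.
2. Inner `except` is skipped.
3. Inner try completes normally; outer `except` is skipped.
Result: ['J']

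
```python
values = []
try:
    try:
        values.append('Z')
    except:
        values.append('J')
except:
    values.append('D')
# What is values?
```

Step-by-step execution trace:
1. Inner try: `values.append('Z')` → values = ['Z']. No exception raised.
2. Inner `except` is skipped.
3. Inner try completes normally; outer `except` is skipped.
Result: ['Z']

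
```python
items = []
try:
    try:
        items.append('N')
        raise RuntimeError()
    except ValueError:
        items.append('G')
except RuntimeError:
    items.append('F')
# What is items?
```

Step-by-step execution trace:
1. Inner try: `items.append('N')` → items = ['N'].
2. `raise RuntimeError()` raises RuntimeError.
3. Inner `except ValueError` does not match RuntimeError; exception propagates to outer try.
4. Outer `except RuntimeError` matches → `items.append('F')` → items = ['N', 'F'].
Result: ['N', 'F']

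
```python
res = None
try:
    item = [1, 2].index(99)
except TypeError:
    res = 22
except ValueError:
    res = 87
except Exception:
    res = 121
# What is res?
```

Step-by-step execution trace:
1. `item = [1, 2].index(99)` raises ValueError.
2. `except TypeError` does not match ValueError; skipped.
3. `except ValueError` matches → res = 87.
4. Remaining except clauses are skipped.
Result: 87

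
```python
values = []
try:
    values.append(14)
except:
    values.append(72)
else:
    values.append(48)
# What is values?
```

Step-by-step execution trace:
1. try: `values.append(14)` → values = [14]. No exception raised.
2. `except` is skipped.
3. `else` runs (try completed without exception): `values.append(48)` → values = [14, 48].
Result: [14, 48]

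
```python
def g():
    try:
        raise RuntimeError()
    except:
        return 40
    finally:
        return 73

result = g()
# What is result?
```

Step-by-step execution trace:
1. `g()` enters try: `raise RuntimeError()` raises RuntimeError.
2. bare `except` matches → `return 40` sets pending return value 40.
3. Before returning, `finally: return 73` runs and overrides the pending return.
4. g() returns 73 → result = 73.
Result: 73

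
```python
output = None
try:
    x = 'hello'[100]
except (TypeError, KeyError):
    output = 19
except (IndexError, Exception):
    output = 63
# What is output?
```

Step-by-step execution trace:
1. `x = 'hello'[100]` raises IndexError.
2. `except (TypeError, KeyError)` does not match IndexError; skipped.
3. `except (IndexError, Exception)` matches (IndexError is in the tuple) → output = 63.
Result: 63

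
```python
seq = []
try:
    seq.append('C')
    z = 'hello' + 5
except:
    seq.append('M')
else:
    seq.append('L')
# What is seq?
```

Step-by-step execution trace:
1. try: `seq.append('C')` → seq = ['C'].
2. `z = 'hello' + 5` raises TypeError.
3. bare `except` matches → `seq.append('M')` → seq = ['C', 'M'].
4. `else` is skipped (an exception was raised).
Result: ['C', 'M']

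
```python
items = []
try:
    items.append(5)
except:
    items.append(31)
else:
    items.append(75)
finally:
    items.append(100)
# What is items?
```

Step-by-step execution trace:
1. try: `items.append(5)` → items = [5]. No exception raised.
2. `except` is skipped.
3. `else` runs: `items.append(75)` → items = [5, 75].
4. `finally` always runs: `items.append(100)` → items = [5, 75, 100].
Result: [5, 75, 100]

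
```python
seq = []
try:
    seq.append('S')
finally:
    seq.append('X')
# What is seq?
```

Step-by-step execution trace:
1. try: `seq.append('S')` → seq = ['S'].
2. The try body completes without raising.
3. finally always runs: `seq.append('X')` → seq = ['S', 'X'].
Result: ['S', 'X']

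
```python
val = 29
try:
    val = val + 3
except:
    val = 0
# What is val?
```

Step-by-step execution trace:
1. val starts at 29.
2. try: `val = val + 3` → val = 32. No exception raised.
3. `except` is skipped.
Result: 32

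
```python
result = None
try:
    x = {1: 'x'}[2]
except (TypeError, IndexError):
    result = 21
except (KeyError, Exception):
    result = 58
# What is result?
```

Step-by-step execution trace:
1. `x = {1: 'x'}[2]` raises KeyError.
2. `except (TypeError, IndexError)` does not match KeyError; skipped.
3. `except (KeyError, Exception)` matches (KeyError is in the tuple) → result = 58.
Result: 58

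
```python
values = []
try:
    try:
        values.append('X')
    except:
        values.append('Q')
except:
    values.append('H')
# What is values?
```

Step-by-step execution trace:
1. Inner try: `values.append('X')` → values = ['X']. No exception raised.
2. Inner `except` is skipped.
3. Inner try completes normally; outer `except` is skipped.
Result: ['X']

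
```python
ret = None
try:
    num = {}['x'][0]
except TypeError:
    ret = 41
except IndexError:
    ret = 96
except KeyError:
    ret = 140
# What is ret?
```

Step-by-step execution trace:
1. `num = {}['x'][0]` raises KeyError.
2. `except TypeError` does not match KeyError; skipped.
3. `except IndexError` does not match KeyError; skipped.
4. `except KeyError` matches → ret = 140.
Result: 140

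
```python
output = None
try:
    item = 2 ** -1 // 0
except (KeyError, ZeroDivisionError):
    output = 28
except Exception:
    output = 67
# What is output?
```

Step-by-step execution trace:
1. `item = 2 ** -1 // 0` raises ZeroDivisionError.
2. `except (KeyError, ZeroDivisionError)` matches (ZeroDivisionError is in the tuple) → output = 28.
3. `except Exception` is not reached.
Result: 28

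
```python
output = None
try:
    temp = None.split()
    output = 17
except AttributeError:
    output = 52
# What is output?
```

Step-by-step execution trace:
1. `temp = None.split()` raises AttributeError.
2. `output = 17` is not reached.
3. `except AttributeError` matches → output = 52.
Result: 52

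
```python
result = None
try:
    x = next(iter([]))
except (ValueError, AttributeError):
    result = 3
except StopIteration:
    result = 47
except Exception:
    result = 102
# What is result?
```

Step-by-step execution trace:
1. `x = next(iter([]))` raises StopIteration.
2. `except (ValueError, AttributeError)` does not match StopIteration; skipped.
3. `except StopIteration` matches (exact type match) → result = 47.
4. `except Exception` is not reached.
Result: 47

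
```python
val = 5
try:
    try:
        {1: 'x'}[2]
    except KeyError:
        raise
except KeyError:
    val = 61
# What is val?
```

Step-by-step execution trace:
1. Inner try: `{1: 'x'}[2]` raises KeyError.
2. Inner `except KeyError` matches; bare `raise` re-raises the same KeyError.
3. Outer `except KeyError` matches → val = 61.
Result: 61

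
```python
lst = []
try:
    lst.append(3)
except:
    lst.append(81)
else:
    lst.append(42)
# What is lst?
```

Step-by-step execution trace:
1. try: `lst.append(3)` → lst = [3]. No exception raised.
2. `except` is skipped.
3. `else` runs (try completed without exception): `lst.append(42)` → lst = [3, 42].
Result: [3, 42]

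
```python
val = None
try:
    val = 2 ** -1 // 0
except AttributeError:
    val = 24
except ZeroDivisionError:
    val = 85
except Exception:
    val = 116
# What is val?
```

Step-by-step execution trace:
1. `val = 2 ** -1 // 0` raises ZeroDivisionError.
2. `except AttributeError` does not match ZeroDivisionError; skipped.
3. `except ZeroDivisionError` matches → val = 85.
4. Remaining except clauses are skipped.
Result: 85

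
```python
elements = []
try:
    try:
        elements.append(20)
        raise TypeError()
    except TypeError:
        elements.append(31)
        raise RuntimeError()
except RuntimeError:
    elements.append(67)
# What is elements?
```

Step-by-step execution trace:
1. Inner try: `elements.append(20)` → elements = [20].
2. `raise TypeError()` raises TypeError.
3. Inner `except TypeError` matches → `elements.append(31)` → elements = [20, 31].
4. `raise RuntimeError()` raises RuntimeError; propagates to outer try.
5. Outer `except RuntimeError` matches → `elements.append(67)` → elements = [20, 31, 67].
Result: [20, 31, 67]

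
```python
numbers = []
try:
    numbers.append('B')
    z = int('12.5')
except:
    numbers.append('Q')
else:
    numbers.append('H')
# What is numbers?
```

Step-by-step execution trace:
1. try: `numbers.append('B')` → numbers = ['B'].
2. `z = int('12.5')` raises ValueError.
3. bare `except` matches → `numbers.append('Q')` → numbers = ['B', 'Q'].
4. `else` is skipped (an exception was raised).
Result: ['B', 'Q']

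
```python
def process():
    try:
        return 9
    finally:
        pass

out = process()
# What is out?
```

Step-by-step execution trace:
1. `process()` enters try: `return 9` sets pending return value 9.
2. Before returning, `finally: pass` runs (no effect).
3. process() returns 9 → out = 9.
Result: 9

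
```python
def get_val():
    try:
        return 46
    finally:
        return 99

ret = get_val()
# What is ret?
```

Step-by-step execution trace:
1. `get_val()` enters try: `return 46` sets pending return value 46.
2. Before returning, `finally: return 99` runs and overrides the pending return.
3. get_val() returns 99 → ret = 99.
Result: 99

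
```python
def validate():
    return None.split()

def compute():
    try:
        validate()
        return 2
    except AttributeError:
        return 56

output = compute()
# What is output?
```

Step-by-step execution trace:
1. `compute()` calls `validate()`.
2. `validate()` evaluates `None.split()`, which raises AttributeError; it propagates to the caller.
3. `return 2` is not reached.
4. `except AttributeError` in compute matches → returns 56.
5. output = 56.
Result: 56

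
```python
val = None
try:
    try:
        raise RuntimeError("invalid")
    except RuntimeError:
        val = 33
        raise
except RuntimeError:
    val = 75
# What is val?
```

Step-by-step execution trace:
1. Inner try: `raise RuntimeError("invalid")` raises RuntimeError.
2. Inner `except RuntimeError` matches → val = 33.
3. bare `raise` re-raises the same RuntimeError.
4. Outer `except RuntimeError` matches → val = 75.
Result: 75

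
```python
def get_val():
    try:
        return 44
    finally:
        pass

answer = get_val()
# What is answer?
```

Step-by-step execution trace:
1. `get_val()` enters try: `return 44` sets pending return value 44.
2. Before returning, `finally: pass` runs (no effect).
3. get_val() returns 44 → answer = 44.
Result: 44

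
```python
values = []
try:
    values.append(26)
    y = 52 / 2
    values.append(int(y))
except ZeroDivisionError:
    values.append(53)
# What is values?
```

Step-by-step execution trace:
1. try: `values.append(26)` → values = [26].
2. `y = 52 / 2` → y = 26.0. No exception raised.
3. `values.append(int(y))` → values = [26, 26].
4. `except ZeroDivisionError` is skipped (no exception was raised).
Result: [26, 26]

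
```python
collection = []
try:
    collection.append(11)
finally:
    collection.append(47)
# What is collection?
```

Step-by-step execution trace:
1. try: `collection.append(11)` → collection = [11].
2. The try body completes without raising.
3. finally always runs: `collection.append(47)` → collection = [11, 47].
Result: [11, 47]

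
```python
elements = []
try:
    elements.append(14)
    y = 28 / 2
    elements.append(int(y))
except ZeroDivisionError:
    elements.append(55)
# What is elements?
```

Step-by-step execution trace:
1. try: `elements.append(14)` → elements = [14].
2. `y = 28 / 2` → y = 14.0. No exception raised.
3. `elements.append(int(y))` → elements = [14, 14].
4. `except ZeroDivisionError` is skipped (no exception was raised).
Result: [14, 14]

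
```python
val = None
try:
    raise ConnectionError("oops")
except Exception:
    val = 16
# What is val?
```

Step-by-step execution trace:
1. `raise ConnectionError(...)` raises ConnectionError.
2. `except Exception` matches (ConnectionError is a subclass of Exception) → val = 16.
Result: 16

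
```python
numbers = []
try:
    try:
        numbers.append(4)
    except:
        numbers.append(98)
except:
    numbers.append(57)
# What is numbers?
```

Step-by-step execution trace:
1. Inner try: `numbers.append(4)` → numbers = [4]. No exception raised.
2. Inner `except` is skipped.
3. Inner try completes normally; outer `except` is skipped.
Result: [4]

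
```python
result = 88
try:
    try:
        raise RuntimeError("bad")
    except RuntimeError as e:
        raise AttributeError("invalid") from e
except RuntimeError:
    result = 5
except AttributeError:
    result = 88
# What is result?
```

Step-by-step execution trace:
1. Inner try raises RuntimeError; inner `except RuntimeError as e` catches it.
2. `raise AttributeError(...) from e` raises AttributeError (RuntimeError is attached as __cause__, but only AttributeError is active).
3. Outer `except RuntimeError` does not match AttributeError; skipped.
4. Outer `except AttributeError` matches → result = 88.
Result: 88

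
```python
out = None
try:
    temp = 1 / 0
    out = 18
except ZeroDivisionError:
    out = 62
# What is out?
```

Step-by-step execution trace:
1. `temp = 1 / 0` raises ZeroDivisionError.
2. `out = 18` is not reached.
3. `except ZeroDivisionError` matches → out = 62.
Result: 62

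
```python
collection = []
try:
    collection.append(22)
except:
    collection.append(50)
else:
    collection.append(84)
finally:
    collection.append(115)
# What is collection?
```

Step-by-step execution trace:
1. try: `collection.append(22)` → collection = [22]. No exception raised.
2. `except` is skipped.
3. `else` runs: `collection.append(84)` → collection = [22, 84].
4. `finally` always runs: `collection.append(115)` → collection = [22, 84, 115].
Result: [22, 84, 115]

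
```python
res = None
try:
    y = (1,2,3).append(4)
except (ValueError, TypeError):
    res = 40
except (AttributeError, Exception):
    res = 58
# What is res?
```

Step-by-step execution trace:
1. `y = (1,2,3).append(4)` raises AttributeError.
2. `except (ValueError, TypeError)` does not match AttributeError; skipped.
3. `except (AttributeError, Exception)` matches (AttributeError is in the tuple) → res = 58.
Result: 58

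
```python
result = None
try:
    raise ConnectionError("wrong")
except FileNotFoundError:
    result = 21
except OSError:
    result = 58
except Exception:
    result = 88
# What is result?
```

Step-by-step execution trace:
1. `raise ConnectionError(...)` raises ConnectionError.
2. `except FileNotFoundError` does not match (ConnectionError is not a subclass of FileNotFoundError); skipped.
3. `except OSError` matches (ConnectionError is a subclass of OSError) → result = 58.
4. `except Exception` is not reached.
Result: 58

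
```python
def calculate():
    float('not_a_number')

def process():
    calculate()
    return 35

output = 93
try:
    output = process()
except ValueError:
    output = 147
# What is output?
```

Step-by-step execution trace:
1. output starts at 93.
2. try: `process()` calls `calculate()`.
3. `calculate()` evaluates `float('not_a_number')`, which raises ValueError; it propagates through process (uncaught).
4. `return 35` in process is not reached; the assignment to output does not complete.
5. `except ValueError` matches → output = 147.
Result: 147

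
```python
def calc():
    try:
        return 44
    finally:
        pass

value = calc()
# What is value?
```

Step-by-step execution trace:
1. `calc()` enters try: `return 44` sets pending return value 44.
2. Before returning, `finally: pass` runs (no effect).
3. calc() returns 44 → value = 44.
Result: 44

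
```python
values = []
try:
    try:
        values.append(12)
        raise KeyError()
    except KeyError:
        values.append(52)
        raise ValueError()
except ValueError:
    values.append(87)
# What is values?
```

Step-by-step execution trace:
1. Inner try: `values.append(12)` → values = [12].
2. `raise KeyError()` raises KeyError.
3. Inner `except KeyError` matches → `values.append(52)` → values = [12, 52].
4. `raise ValueError()` raises ValueError; propagates to outer try.
5. Outer `except ValueError` matches → `values.append(87)` → values = [12, 52, 87].
Result: [12, 52, 87]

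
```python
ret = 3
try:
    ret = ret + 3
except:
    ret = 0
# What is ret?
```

Step-by-step execution trace:
1. ret starts at 3.
2. try: `ret = ret + 3` → ret = 6. No exception raised.
3. `except` is skipped.
Result: 6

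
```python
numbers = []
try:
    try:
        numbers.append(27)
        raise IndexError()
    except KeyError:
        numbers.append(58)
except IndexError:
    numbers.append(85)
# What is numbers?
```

Step-by-step execution trace:
1. Inner try: `numbers.append(27)` → numbers = [27].
2. `raise IndexError()` raises IndexError.
3. Inner `except KeyError` does not match IndexError; exception propagates to outer try.
4. Outer `except IndexError` matches → `numbers.append(85)` → numbers = [27, 85].
Result: [27, 85]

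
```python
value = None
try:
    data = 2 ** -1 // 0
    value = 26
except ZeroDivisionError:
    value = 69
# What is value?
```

Step-by-step execution trace:
1. `data = 2 ** -1 // 0` raises ZeroDivisionError.
2. `value = 26` is not reached.
3. `except ZeroDivisionError` matches → value = 69.
Result: 69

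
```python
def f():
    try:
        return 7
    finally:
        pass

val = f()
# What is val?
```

Step-by-step execution trace:
1. `f()` enters try: `return 7` sets pending return value 7.
2. Before returning, `finally: pass` runs (no effect).
3. f() returns 7 → val = 7.
Result: 7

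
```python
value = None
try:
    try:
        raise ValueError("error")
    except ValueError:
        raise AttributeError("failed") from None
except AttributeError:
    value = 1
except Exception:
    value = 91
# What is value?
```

Step-by-step execution trace:
1. Inner try raises ValueError; inner `except ValueError` catches it.
2. `raise AttributeError(...) from None` raises AttributeError (from None suppresses __context__, but the active exception is still AttributeError).
3. Outer `except AttributeError` matches → value = 1.
4. `except Exception` is not reached.
Result: 1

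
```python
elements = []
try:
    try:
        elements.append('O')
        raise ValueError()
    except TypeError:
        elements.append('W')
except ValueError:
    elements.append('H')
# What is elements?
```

Step-by-step execution trace:
1. Inner try: `elements.append('O')` → elements = ['O'].
2. `raise ValueError()` raises ValueError.
3. Inner `except TypeError` does not match ValueError; exception propagates to outer try.
4. Outer `except ValueError` matches → `elements.append('H')` → elements = ['O', 'H'].
Result: ['O', 'H']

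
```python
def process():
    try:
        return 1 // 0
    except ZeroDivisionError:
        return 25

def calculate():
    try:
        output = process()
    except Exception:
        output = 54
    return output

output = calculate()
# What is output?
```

Step-by-step execution trace:
1. `calculate()` calls `process()`.
2. In process: `1 // 0` raises ZeroDivisionError; `except ZeroDivisionError` catches it → returns 25.
3. In calculate: `output = process()` → output = 25. No exception reaches calculate.
4. `except Exception` is skipped; calculate returns 25.
5. output = 25.
Result: 25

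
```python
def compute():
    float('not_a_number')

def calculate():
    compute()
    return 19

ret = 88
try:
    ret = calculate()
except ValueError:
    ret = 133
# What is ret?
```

Step-by-step execution trace:
1. ret starts at 88.
2. try: `calculate()` calls `compute()`.
3. `compute()` evaluates `float('not_a_number')`, which raises ValueError; it propagates through calculate (uncaught).
4. `return 19` in calculate is not reached; the assignment to ret does not complete.
5. `except ValueError` matches → ret = 133.
Result: 133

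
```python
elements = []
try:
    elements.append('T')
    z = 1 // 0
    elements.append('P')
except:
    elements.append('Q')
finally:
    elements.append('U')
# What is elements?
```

Step-by-step execution trace:
1. try: `elements.append('T')` → elements = ['T'].
2. `z = 1 // 0` raises ZeroDivisionError; `elements.append('P')` is not reached.
3. bare `except` matches → `elements.append('Q')` → elements = ['T', 'Q'].
4. finally always runs: `elements.append('U')` → elements = ['T', 'Q', 'U'].
Result: ['T', 'Q', 'U']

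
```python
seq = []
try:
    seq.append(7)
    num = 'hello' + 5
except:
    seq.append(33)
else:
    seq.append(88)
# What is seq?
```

Step-by-step execution trace:
1. try: `seq.append(7)` → seq = [7].
2. `num = 'hello' + 5` raises TypeError.
3. bare `except` matches → `seq.append(33)` → seq = [7, 33].
4. `else` is skipped (an exception was raised).
Result: [7, 33]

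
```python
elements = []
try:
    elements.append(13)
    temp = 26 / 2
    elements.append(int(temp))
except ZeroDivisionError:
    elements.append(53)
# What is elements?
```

Step-by-step execution trace:
1. try: `elements.append(13)` → elements = [13].
2. `temp = 26 / 2` → temp = 13.0. No exception raised.
3. `elements.append(int(temp))` → elements = [13, 13].
4. `except ZeroDivisionError` is skipped (no exception was raised).
Result: [13, 13]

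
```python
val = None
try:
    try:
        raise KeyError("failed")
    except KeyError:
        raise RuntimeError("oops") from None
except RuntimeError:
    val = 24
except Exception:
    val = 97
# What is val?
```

Step-by-step execution trace:
1. Inner try raises KeyError; inner `except KeyError` catches it.
2. `raise RuntimeError(...) from None` raises RuntimeError (from None suppresses __context__, but the active exception is still RuntimeError).
3. Outer `except RuntimeError` matches → val = 24.
4. `except Exception` is not reached.
Result: 24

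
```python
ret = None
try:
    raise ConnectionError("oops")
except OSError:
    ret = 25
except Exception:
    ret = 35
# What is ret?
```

Step-by-step execution trace:
1. `raise ConnectionError(...)` raises ConnectionError.
2. `except OSError` matches (ConnectionError is a subclass of OSError) → ret = 25.
3. `except Exception` is not reached.
Result: 25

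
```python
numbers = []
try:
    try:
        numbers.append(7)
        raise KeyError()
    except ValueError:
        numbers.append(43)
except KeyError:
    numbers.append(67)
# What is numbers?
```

Step-by-step execution trace:
1. Inner try: `numbers.append(7)` → numbers = [7].
2. `raise KeyError()` raises KeyError.
3. Inner `except ValueError` does not match KeyError; exception propagates to outer try.
4. Outer `except KeyError` matches → `numbers.append(67)` → numbers = [7, 67].
Result: [7, 67]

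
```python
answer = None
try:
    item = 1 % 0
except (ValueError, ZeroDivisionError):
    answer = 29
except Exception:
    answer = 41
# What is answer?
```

Step-by-step execution trace:
1. `item = 1 % 0` raises ZeroDivisionError.
2. `except (ValueError, ZeroDivisionError)` matches (ZeroDivisionError is in the tuple) → answer = 29.
3. `except Exception` is not reached.
Result: 29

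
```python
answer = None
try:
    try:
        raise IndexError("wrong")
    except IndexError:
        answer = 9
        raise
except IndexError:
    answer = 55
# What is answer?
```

Step-by-step execution trace:
1. Inner try: `raise IndexError("wrong")` raises IndexError.
2. Inner `except IndexError` matches → answer = 9.
3. bare `raise` re-raises the same IndexError.
4. Outer `except IndexError` matches → answer = 55.
Result: 55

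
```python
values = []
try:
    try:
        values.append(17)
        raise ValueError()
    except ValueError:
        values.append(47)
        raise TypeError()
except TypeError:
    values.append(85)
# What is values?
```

Step-by-step execution trace:
1. Inner try: `values.append(17)` → values = [17].
2. `raise ValueError()` raises ValueError.
3. Inner `except ValueError` matches → `values.append(47)` → values = [17, 47].
4. `raise TypeError()` raises TypeError; propagates to outer try.
5. Outer `except TypeError` matches → `values.append(85)` → values = [17, 47, 85].
Result: [17, 47, 85]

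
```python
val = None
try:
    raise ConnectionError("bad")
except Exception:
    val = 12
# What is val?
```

Step-by-step execution trace:
1. `raise ConnectionError(...)` raises ConnectionError.
2. `except Exception` matches (ConnectionError is a subclass of Exception) → val = 12.
Result: 12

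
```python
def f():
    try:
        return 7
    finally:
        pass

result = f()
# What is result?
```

Step-by-step execution trace:
1. `f()` enters try: `return 7` sets pending return value 7.
2. Before returning, `finally: pass` runs (no effect).
3. f() returns 7 → result = 7.
Result: 7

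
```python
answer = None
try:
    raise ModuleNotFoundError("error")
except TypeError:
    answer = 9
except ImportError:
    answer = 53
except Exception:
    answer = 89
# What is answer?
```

Step-by-step execution trace:
1. `raise ModuleNotFoundError(...)` raises ModuleNotFoundError.
2. `except TypeError` does not match (ModuleNotFoundError is not a subclass of TypeError); skipped.
3. `except ImportError` matches (ModuleNotFoundError is a subclass of ImportError) → answer = 53.
4. `except Exception` is not reached.
Result: 53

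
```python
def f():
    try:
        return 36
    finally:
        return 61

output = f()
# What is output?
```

Step-by-step execution trace:
1. `f()` enters try: `return 36` sets pending return value 36.
2. Before returning, `finally: return 61` runs and overrides the pending return.
3. f() returns 61 → output = 61.
Result: 61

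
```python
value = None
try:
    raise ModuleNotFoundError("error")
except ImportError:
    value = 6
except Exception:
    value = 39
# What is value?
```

Step-by-step execution trace:
1. `raise ModuleNotFoundError(...)` raises ModuleNotFoundError.
2. `except ImportError` matches (ModuleNotFoundError is a subclass of ImportError) → value = 6.
3. `except Exception` is not reached.
Result: 6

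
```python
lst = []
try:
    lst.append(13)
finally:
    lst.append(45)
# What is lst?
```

Step-by-step execution trace:
1. try: `lst.append(13)` → lst = [13].
2. The try body completes without raising.
3. finally always runs: `lst.append(45)` → lst = [13, 45].
Result: [13, 45]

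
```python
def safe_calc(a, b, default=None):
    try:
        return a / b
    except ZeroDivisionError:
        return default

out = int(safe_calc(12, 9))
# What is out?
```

Step-by-step execution trace:
1. `safe_calc(12, 9)` enters try: `return 12 / 9` → returns 1.3333333333333333. No exception raised.
2. `except ZeroDivisionError` is skipped.
3. `int(1.3333333333333333)` → 1 → out = 1.
Result: 1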